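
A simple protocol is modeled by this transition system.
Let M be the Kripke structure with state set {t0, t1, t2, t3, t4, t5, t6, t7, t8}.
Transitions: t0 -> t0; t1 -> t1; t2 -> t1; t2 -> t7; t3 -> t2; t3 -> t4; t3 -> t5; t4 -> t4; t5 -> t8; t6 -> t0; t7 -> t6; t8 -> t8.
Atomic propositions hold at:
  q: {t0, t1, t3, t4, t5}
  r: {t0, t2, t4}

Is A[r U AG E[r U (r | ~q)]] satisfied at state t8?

Sat(~q) = {t2, t6, t7, t8}
Sat(r | ~q) = {t0, t2, t4, t6, t7, t8}
E[r U (r | ~q)]: least fixpoint, start Z0 = Sat((r | ~q)) = {t0, t2, t4, t6, t7, t8}, add states in Sat(r) with some successor in Z. Already a fixed point.
Sat(E[r U (r | ~q)]) = {t0, t2, t4, t6, t7, t8}
AG E[r U (r | ~q)]: greatest fixpoint, start Z0 = {t0, t2, t4, t6, t7, t8}, keep only states in Sat with every successor in Z. Z1 = {t0, t4, t6, t7, t8}; fixed.
Sat(AG E[r U (r | ~q)]) = {t0, t4, t6, t7, t8}
A[r U AG E[r U (r | ~q)]]: least fixpoint, start Z0 = Sat(AG E[r U (r | ~q)]) = {t0, t4, t6, t7, t8}, add states in Sat(r) with every successor in Z. Already a fixed point.
Sat(A[r U AG E[r U (r | ~q)]]) = {t0, t4, t6, t7, t8}
t8 ∈ Sat(A[r U AG E[r U (r | ~q)]]) = {t0, t4, t6, t7, t8}, so the formula holds at t8.

Yes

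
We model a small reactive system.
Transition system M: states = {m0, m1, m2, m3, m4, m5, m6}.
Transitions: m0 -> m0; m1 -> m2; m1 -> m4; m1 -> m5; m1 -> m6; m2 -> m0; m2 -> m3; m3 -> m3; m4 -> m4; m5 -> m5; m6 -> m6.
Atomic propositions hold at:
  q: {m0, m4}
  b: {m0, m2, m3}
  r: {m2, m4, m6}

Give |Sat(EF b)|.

4

EF b: least fixpoint, start Z0 = {m0, m2, m3}, add states with some successor in Z. Z1 = {m0, m1, m2, m3}; fixed.
Sat(EF b) = {m0, m1, m2, m3}
|Sat(EF b)| = |{m0, m1, m2, m3}| = 4.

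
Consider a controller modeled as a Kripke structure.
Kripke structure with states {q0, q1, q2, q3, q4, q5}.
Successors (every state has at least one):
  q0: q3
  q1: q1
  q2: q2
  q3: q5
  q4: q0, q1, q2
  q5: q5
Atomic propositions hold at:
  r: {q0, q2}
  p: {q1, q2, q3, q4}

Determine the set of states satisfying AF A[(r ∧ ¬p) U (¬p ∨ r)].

{q0, q2, q3, q5}

Sat(¬p) = {q0, q5}
Sat(r ∧ ¬p) = {q0}
Sat(¬p ∨ r) = {q0, q2, q5}
A[(r ∧ ¬p) U (¬p ∨ r)]: least fixpoint, start Z0 = Sat((¬p ∨ r)) = {q0, q2, q5}, add states in Sat(r ∧ ¬p) with every successor in Z. Already a fixed point.
Sat(A[(r ∧ ¬p) U (¬p ∨ r)]) = {q0, q2, q5}
AF A[(r ∧ ¬p) U (¬p ∨ r)]: least fixpoint, start Z0 = {q0, q2, q5}, add states with every successor in Z. Z1 = {q0, q2, q3, q5}; fixed.
Sat(AF A[(r ∧ ¬p) U (¬p ∨ r)]) = {q0, q2, q3, q5}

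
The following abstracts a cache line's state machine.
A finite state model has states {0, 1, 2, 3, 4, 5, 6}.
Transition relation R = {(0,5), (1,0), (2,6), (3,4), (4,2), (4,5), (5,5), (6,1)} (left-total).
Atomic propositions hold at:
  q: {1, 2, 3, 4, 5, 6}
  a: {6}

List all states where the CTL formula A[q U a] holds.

A[q U a]: least fixpoint, start Z0 = Sat(a) = {6}, add states in Sat(q) with every successor in Z. Z1 = {2, 6}; fixed.
Sat(A[q U a]) = {2, 6}

{2, 6}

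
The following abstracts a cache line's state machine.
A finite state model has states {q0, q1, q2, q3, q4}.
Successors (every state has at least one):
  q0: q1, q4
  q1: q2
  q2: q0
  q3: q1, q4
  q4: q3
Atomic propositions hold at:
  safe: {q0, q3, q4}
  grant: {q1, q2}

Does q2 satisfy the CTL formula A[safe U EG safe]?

EG safe: greatest fixpoint, start Z0 = {q0, q3, q4}, keep only states in Sat with some successor in Z. Already a fixed point.
Sat(EG safe) = {q0, q3, q4}
A[safe U EG safe]: least fixpoint, start Z0 = Sat(EG safe) = {q0, q3, q4}, add states in Sat(safe) with every successor in Z. Already a fixed point.
Sat(A[safe U EG safe]) = {q0, q3, q4}
q2 ∉ Sat(A[safe U EG safe]) = {q0, q3, q4}, so the formula does not hold at q2.

No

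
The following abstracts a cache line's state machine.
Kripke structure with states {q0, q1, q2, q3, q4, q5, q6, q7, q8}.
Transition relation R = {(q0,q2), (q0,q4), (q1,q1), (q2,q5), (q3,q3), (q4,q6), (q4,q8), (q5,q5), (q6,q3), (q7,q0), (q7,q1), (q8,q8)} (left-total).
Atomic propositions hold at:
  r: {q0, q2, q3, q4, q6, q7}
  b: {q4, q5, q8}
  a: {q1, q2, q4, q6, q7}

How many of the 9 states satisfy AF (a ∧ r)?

Sat(a ∧ r) = {q2, q4, q6, q7}
AF (a ∧ r): least fixpoint, start Z0 = {q2, q4, q6, q7}, add states with every successor in Z. Z1 = {q0, q2, q4, q6, q7}; fixed.
Sat(AF (a ∧ r)) = {q0, q2, q4, q6, q7}
|Sat(AF (a ∧ r))| = |{q0, q2, q4, q6, q7}| = 5.

5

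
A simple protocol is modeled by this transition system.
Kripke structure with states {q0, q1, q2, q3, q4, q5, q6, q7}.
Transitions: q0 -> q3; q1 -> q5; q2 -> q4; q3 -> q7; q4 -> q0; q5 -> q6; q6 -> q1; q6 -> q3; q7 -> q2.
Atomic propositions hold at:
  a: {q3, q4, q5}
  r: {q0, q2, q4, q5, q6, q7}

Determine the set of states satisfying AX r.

{q1, q2, q3, q4, q5, q7}

Sat(AX r) = {s : every successor in {q0, q2, q4, q5, q6, q7}} = {q1, q2, q3, q4, q5, q7}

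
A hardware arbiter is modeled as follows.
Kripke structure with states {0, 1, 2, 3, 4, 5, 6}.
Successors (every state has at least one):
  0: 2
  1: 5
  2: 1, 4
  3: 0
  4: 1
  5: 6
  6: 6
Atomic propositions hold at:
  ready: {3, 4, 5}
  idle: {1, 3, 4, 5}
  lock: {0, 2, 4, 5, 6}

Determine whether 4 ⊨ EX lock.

No

Sat(EX lock) = {s : some successor in {0, 2, 4, 5, 6}} = {0, 1, 2, 3, 5, 6}
4 ∉ Sat(EX lock) = {0, 1, 2, 3, 5, 6}, so the formula does not hold at 4.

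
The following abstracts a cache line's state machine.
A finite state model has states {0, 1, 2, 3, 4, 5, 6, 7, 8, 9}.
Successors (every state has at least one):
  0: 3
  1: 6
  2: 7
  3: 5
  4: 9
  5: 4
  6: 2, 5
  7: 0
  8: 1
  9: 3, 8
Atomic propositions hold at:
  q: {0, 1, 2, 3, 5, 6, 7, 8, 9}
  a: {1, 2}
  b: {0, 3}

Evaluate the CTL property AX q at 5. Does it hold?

Sat(AX q) = {s : every successor in {0, 1, 2, 3, 5, 6, 7, 8, 9}} = {0, 1, 2, 3, 4, 6, 7, 8, 9}
5 ∉ Sat(AX q) = {0, 1, 2, 3, 4, 6, 7, 8, 9}, so the formula does not hold at 5.

No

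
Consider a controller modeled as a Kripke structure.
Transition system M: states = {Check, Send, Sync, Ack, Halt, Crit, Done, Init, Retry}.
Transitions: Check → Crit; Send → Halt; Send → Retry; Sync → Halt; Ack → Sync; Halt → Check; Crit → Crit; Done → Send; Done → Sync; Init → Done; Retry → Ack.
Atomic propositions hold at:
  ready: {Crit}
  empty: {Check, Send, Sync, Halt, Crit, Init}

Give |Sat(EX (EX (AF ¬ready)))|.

Sat(¬ready) = {Check, Send, Sync, Ack, Halt, Done, Init, Retry}
AF ¬ready: least fixpoint, start Z0 = {Check, Send, Sync, Ack, Halt, Done, Init, Retry}, add states with every successor in Z. Already a fixed point.
Sat(AF ¬ready) = {Check, Send, Sync, Ack, Halt, Done, Init, Retry}
Sat(EX (AF ¬ready)) = {s : some successor in {Check, Send, Sync, Ack, Halt, Done, Init, Retry}} = {Send, Sync, Ack, Halt, Done, Init, Retry}
Sat(EX (EX (AF ¬ready))) = {s : some successor in {Send, Sync, Ack, Halt, Done, Init, Retry}} = {Send, Sync, Ack, Done, Init, Retry}
|Sat(EX (EX (AF ¬ready)))| = |{Send, Sync, Ack, Done, Init, Retry}| = 6.

6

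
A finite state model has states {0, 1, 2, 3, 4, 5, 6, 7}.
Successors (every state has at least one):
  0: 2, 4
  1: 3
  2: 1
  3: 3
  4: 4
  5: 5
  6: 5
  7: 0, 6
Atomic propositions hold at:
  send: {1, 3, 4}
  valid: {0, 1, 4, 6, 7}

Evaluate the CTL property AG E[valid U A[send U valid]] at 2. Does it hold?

No

A[send U valid]: least fixpoint, start Z0 = Sat(valid) = {0, 1, 4, 6, 7}, add states in Sat(send) with every successor in Z. Already a fixed point.
Sat(A[send U valid]) = {0, 1, 4, 6, 7}
E[valid U A[send U valid]]: least fixpoint, start Z0 = Sat(A[send U valid]) = {0, 1, 4, 6, 7}, add states in Sat(valid) with some successor in Z. Already a fixed point.
Sat(E[valid U A[send U valid]]) = {0, 1, 4, 6, 7}
AG E[valid U A[send U valid]]: greatest fixpoint, start Z0 = {0, 1, 4, 6, 7}, keep only states in Sat with every successor in Z. Z1 = {4, 7}; Z2 = {4}; fixed.
Sat(AG E[valid U A[send U valid]]) = {4}
2 ∉ Sat(AG E[valid U A[send U valid]]) = {4}, so the formula does not hold at 2.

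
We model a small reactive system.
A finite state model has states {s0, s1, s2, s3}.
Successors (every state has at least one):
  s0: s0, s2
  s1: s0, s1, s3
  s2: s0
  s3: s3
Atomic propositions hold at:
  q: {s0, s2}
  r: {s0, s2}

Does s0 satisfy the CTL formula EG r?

EG r: greatest fixpoint, start Z0 = {s0, s2}, keep only states in Sat with some successor in Z. Already a fixed point.
Sat(EG r) = {s0, s2}
s0 ∈ Sat(EG r) = {s0, s2}, so the formula holds at s0.

Yes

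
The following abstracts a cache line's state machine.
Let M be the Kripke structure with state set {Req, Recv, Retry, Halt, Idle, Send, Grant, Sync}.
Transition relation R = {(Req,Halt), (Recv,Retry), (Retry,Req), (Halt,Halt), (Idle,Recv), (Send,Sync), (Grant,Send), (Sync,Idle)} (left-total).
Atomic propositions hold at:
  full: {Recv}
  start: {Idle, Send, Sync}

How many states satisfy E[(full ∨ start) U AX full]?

3

Sat(full ∨ start) = {Recv, Idle, Send, Sync}
Sat(AX full) = {s : every successor in {Recv}} = {Idle}
E[(full ∨ start) U AX full]: least fixpoint, start Z0 = Sat(AX full) = {Idle}, add states in Sat(full ∨ start) with some successor in Z. Z1 = {Idle, Sync}; Z2 = {Idle, Send, Sync}; fixed.
Sat(E[(full ∨ start) U AX full]) = {Idle, Send, Sync}
|Sat(E[(full ∨ start) U AX full])| = |{Idle, Send, Sync}| = 3.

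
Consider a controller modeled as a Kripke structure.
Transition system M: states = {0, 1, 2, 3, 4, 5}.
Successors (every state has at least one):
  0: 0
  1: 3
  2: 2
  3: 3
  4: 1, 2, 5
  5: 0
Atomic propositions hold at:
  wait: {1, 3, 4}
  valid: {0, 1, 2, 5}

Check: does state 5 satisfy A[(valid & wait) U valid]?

Sat(valid & wait) = {1}
A[(valid & wait) U valid]: least fixpoint, start Z0 = Sat(valid) = {0, 1, 2, 5}, add states in Sat(valid & wait) with every successor in Z. Already a fixed point.
Sat(A[(valid & wait) U valid]) = {0, 1, 2, 5}
5 ∈ Sat(A[(valid & wait) U valid]) = {0, 1, 2, 5}, so the formula holds at 5.

Yes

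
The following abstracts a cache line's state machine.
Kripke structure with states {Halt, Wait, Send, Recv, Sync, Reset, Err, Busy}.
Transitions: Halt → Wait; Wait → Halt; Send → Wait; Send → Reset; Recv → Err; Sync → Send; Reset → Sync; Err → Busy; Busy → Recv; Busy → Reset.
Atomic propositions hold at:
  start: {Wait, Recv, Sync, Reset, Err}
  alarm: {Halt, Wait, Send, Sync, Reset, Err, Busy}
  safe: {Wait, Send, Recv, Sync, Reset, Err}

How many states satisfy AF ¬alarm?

Sat(¬alarm) = {Recv}
AF ¬alarm: least fixpoint, start Z0 = {Recv}, add states with every successor in Z. Already a fixed point.
Sat(AF ¬alarm) = {Recv}
|Sat(AF ¬alarm)| = |{Recv}| = 1.

1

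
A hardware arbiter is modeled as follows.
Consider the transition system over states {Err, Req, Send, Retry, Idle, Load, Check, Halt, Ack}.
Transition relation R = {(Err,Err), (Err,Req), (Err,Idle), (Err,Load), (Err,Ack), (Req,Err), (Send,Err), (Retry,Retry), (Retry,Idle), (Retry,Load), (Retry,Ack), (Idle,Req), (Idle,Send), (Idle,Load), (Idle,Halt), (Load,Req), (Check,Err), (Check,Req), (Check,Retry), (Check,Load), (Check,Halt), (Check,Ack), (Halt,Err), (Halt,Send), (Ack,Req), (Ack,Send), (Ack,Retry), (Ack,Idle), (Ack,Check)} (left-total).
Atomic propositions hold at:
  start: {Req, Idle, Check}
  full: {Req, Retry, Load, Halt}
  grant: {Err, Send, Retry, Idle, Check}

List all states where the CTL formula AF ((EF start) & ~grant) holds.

EF start: least fixpoint, start Z0 = {Req, Idle, Check}, add states with some successor in Z. Z1 = {Err, Req, Retry, Idle, Load, Check, Ack}; Z2 = {Err, Req, Send, Retry, Idle, Load, Check, Halt, Ack}; fixed.
Sat(EF start) = {Err, Req, Send, Retry, Idle, Load, Check, Halt, Ack}
Sat(~grant) = {Req, Load, Halt, Ack}
Sat((EF start) & ~grant) = {Req, Load, Halt, Ack}
AF ((EF start) & ~grant): least fixpoint, start Z0 = {Req, Load, Halt, Ack}, add states with every successor in Z. Already a fixed point.
Sat(AF ((EF start) & ~grant)) = {Req, Load, Halt, Ack}

{Req, Load, Halt, Ack}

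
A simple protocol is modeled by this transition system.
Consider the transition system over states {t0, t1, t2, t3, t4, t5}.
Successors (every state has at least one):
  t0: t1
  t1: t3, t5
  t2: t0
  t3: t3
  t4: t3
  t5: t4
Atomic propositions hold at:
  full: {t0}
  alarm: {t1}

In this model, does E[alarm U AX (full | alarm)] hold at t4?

No

Sat(full | alarm) = {t0, t1}
Sat(AX (full | alarm)) = {s : every successor in {t0, t1}} = {t0, t2}
E[alarm U AX (full | alarm)]: least fixpoint, start Z0 = Sat(AX (full | alarm)) = {t0, t2}, add states in Sat(alarm) with some successor in Z. Already a fixed point.
Sat(E[alarm U AX (full | alarm)]) = {t0, t2}
t4 ∉ Sat(E[alarm U AX (full | alarm)]) = {t0, t2}, so the formula does not hold at t4.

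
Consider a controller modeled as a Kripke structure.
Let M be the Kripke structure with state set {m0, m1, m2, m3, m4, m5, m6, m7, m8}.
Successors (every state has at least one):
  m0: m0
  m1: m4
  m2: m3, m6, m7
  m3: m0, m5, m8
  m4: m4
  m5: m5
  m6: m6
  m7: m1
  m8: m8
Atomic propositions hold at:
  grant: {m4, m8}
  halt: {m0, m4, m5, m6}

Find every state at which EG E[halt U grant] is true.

E[halt U grant]: least fixpoint, start Z0 = Sat(grant) = {m4, m8}, add states in Sat(halt) with some successor in Z. Already a fixed point.
Sat(E[halt U grant]) = {m4, m8}
EG E[halt U grant]: greatest fixpoint, start Z0 = {m4, m8}, keep only states in Sat with some successor in Z. Already a fixed point.
Sat(EG E[halt U grant]) = {m4, m8}

{m4, m8}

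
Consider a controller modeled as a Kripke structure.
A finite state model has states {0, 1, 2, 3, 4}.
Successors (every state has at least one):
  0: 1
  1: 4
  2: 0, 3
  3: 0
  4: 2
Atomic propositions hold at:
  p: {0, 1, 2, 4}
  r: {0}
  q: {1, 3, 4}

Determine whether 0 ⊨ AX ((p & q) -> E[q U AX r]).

Sat(p & q) = {1, 4}
Sat(AX r) = {s : every successor in {0}} = {3}
E[q U AX r]: least fixpoint, start Z0 = Sat(AX r) = {3}, add states in Sat(q) with some successor in Z. Already a fixed point.
Sat(E[q U AX r]) = {3}
Sat((p & q) -> E[q U AX r]) = {0, 2, 3}
Sat(AX ((p & q) -> E[q U AX r])) = {s : every successor in {0, 2, 3}} = {2, 3, 4}
0 ∉ Sat(AX ((p & q) -> E[q U AX r])) = {2, 3, 4}, so the formula does not hold at 0.

No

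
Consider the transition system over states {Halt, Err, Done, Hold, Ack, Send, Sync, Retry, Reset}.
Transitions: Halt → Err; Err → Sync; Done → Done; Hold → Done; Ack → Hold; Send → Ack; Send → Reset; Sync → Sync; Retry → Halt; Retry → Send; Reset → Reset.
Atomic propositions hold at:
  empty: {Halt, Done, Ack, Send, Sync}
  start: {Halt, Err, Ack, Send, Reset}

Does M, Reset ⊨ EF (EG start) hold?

Yes

EG start: greatest fixpoint, start Z0 = {Halt, Err, Ack, Send, Reset}, keep only states in Sat with some successor in Z. Z1 = {Halt, Send, Reset}; Z2 = {Send, Reset}; fixed.
Sat(EG start) = {Send, Reset}
EF (EG start): least fixpoint, start Z0 = {Send, Reset}, add states with some successor in Z. Z1 = {Send, Retry, Reset}; fixed.
Sat(EF (EG start)) = {Send, Retry, Reset}
Reset ∈ Sat(EF (EG start)) = {Send, Retry, Reset}, so the formula holds at Reset.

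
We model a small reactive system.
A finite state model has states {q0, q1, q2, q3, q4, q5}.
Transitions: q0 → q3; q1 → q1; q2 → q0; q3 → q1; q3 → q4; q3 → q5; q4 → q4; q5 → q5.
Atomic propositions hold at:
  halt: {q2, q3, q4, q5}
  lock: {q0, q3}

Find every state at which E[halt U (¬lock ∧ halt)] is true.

Sat(¬lock) = {q1, q2, q4, q5}
Sat(¬lock ∧ halt) = {q2, q4, q5}
E[halt U (¬lock ∧ halt)]: least fixpoint, start Z0 = Sat((¬lock ∧ halt)) = {q2, q4, q5}, add states in Sat(halt) with some successor in Z. Z1 = {q2, q3, q4, q5}; fixed.
Sat(E[halt U (¬lock ∧ halt)]) = {q2, q3, q4, q5}

{q2, q3, q4, q5}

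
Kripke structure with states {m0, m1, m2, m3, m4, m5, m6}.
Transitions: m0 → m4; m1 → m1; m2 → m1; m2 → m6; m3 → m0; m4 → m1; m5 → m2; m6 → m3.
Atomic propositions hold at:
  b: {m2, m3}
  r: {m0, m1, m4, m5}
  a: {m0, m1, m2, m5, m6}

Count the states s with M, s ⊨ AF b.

4

AF b: least fixpoint, start Z0 = {m2, m3}, add states with every successor in Z. Z1 = {m2, m3, m5, m6}; fixed.
Sat(AF b) = {m2, m3, m5, m6}
|Sat(AF b)| = |{m2, m3, m5, m6}| = 4.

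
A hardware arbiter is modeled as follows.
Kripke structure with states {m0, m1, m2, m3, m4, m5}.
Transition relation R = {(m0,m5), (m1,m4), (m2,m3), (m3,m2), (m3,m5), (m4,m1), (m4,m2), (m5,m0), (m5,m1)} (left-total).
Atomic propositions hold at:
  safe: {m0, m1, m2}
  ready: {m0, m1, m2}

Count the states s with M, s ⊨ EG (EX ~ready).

2

Sat(~ready) = {m3, m4, m5}
Sat(EX ~ready) = {s : some successor in {m3, m4, m5}} = {m0, m1, m2, m3}
EG (EX ~ready): greatest fixpoint, start Z0 = {m0, m1, m2, m3}, keep only states in Sat with some successor in Z. Z1 = {m2, m3}; fixed.
Sat(EG (EX ~ready)) = {m2, m3}
|Sat(EG (EX ~ready))| = |{m2, m3}| = 2.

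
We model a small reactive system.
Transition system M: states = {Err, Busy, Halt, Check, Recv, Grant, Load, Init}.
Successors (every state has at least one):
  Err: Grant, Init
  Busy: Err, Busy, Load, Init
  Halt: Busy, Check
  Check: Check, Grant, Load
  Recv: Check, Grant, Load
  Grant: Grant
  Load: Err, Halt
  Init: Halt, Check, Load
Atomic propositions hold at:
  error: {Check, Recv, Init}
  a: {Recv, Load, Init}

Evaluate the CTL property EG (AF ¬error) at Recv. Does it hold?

No

Sat(¬error) = {Err, Busy, Halt, Grant, Load}
AF ¬error: least fixpoint, start Z0 = {Err, Busy, Halt, Grant, Load}, add states with every successor in Z. Already a fixed point.
Sat(AF ¬error) = {Err, Busy, Halt, Grant, Load}
EG (AF ¬error): greatest fixpoint, start Z0 = {Err, Busy, Halt, Grant, Load}, keep only states in Sat with some successor in Z. Already a fixed point.
Sat(EG (AF ¬error)) = {Err, Busy, Halt, Grant, Load}
Recv ∉ Sat(EG (AF ¬error)) = {Err, Busy, Halt, Grant, Load}, so the formula does not hold at Recv.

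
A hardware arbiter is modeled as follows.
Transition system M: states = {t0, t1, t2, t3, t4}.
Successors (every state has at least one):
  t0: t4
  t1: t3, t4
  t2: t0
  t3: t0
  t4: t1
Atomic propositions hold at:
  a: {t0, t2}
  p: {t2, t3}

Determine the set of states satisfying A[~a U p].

Sat(~a) = {t1, t3, t4}
A[~a U p]: least fixpoint, start Z0 = Sat(p) = {t2, t3}, add states in Sat(~a) with every successor in Z. Already a fixed point.
Sat(A[~a U p]) = {t2, t3}

{t2, t3}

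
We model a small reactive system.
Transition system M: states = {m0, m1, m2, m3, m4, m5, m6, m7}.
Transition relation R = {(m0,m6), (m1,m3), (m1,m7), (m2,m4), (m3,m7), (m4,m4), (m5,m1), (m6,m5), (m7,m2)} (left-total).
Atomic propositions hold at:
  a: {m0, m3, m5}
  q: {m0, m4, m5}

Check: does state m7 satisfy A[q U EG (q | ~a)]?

Sat(~a) = {m1, m2, m4, m6, m7}
Sat(q | ~a) = {m0, m1, m2, m4, m5, m6, m7}
EG (q | ~a): greatest fixpoint, start Z0 = {m0, m1, m2, m4, m5, m6, m7}, keep only states in Sat with some successor in Z. Already a fixed point.
Sat(EG (q | ~a)) = {m0, m1, m2, m4, m5, m6, m7}
A[q U EG (q | ~a)]: least fixpoint, start Z0 = Sat(EG (q | ~a)) = {m0, m1, m2, m4, m5, m6, m7}, add states in Sat(q) with every successor in Z. Already a fixed point.
Sat(A[q U EG (q | ~a)]) = {m0, m1, m2, m4, m5, m6, m7}
m7 ∈ Sat(A[q U EG (q | ~a)]) = {m0, m1, m2, m4, m5, m6, m7}, so the formula holds at m7.

Yes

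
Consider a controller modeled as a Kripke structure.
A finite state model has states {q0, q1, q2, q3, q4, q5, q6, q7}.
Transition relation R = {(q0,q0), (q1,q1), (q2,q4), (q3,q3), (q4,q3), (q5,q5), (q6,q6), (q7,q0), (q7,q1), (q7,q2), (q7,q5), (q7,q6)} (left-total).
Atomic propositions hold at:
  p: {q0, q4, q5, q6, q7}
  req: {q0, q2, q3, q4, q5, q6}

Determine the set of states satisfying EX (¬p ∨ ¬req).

{q1, q3, q4, q7}

Sat(¬p) = {q1, q2, q3}
Sat(¬req) = {q1, q7}
Sat(¬p ∨ ¬req) = {q1, q2, q3, q7}
Sat(EX (¬p ∨ ¬req)) = {s : some successor in {q1, q2, q3, q7}} = {q1, q3, q4, q7}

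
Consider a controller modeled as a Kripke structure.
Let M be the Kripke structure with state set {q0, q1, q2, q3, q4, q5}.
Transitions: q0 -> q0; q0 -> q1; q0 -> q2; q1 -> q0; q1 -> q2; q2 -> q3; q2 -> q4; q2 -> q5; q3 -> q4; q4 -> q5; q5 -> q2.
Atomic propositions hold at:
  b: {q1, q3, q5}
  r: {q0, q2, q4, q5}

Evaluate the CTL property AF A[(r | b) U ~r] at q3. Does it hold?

Yes

Sat(r | b) = {q0, q1, q2, q3, q4, q5}
Sat(~r) = {q1, q3}
A[(r | b) U ~r]: least fixpoint, start Z0 = Sat(~r) = {q1, q3}, add states in Sat(r | b) with every successor in Z. Already a fixed point.
Sat(A[(r | b) U ~r]) = {q1, q3}
AF A[(r | b) U ~r]: least fixpoint, start Z0 = {q1, q3}, add states with every successor in Z. Already a fixed point.
Sat(AF A[(r | b) U ~r]) = {q1, q3}
q3 ∈ Sat(AF A[(r | b) U ~r]) = {q1, q3}, so the formula holds at q3.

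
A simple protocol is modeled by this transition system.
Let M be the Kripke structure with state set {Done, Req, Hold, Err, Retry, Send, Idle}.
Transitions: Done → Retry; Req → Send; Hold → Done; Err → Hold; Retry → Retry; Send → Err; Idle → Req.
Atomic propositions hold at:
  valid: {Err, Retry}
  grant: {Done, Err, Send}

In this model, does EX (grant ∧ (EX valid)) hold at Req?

Sat(EX valid) = {s : some successor in {Err, Retry}} = {Done, Retry, Send}
Sat(grant ∧ (EX valid)) = {Done, Send}
Sat(EX (grant ∧ (EX valid))) = {s : some successor in {Done, Send}} = {Req, Hold}
Req ∈ Sat(EX (grant ∧ (EX valid))) = {Req, Hold}, so the formula holds at Req.

Yes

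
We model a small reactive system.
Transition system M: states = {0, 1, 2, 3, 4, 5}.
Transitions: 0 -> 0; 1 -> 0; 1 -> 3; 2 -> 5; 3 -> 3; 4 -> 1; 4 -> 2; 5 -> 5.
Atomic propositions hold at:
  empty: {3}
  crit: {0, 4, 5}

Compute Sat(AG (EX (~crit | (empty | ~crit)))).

{3}

Sat(~crit) = {1, 2, 3}
Sat(empty | ~crit) = {1, 2, 3}
Sat(~crit | (empty | ~crit)) = {1, 2, 3}
Sat(EX (~crit | (empty | ~crit))) = {s : some successor in {1, 2, 3}} = {1, 3, 4}
AG (EX (~crit | (empty | ~crit))): greatest fixpoint, start Z0 = {1, 3, 4}, keep only states in Sat with every successor in Z. Z1 = {3}; fixed.
Sat(AG (EX (~crit | (empty | ~crit)))) = {3}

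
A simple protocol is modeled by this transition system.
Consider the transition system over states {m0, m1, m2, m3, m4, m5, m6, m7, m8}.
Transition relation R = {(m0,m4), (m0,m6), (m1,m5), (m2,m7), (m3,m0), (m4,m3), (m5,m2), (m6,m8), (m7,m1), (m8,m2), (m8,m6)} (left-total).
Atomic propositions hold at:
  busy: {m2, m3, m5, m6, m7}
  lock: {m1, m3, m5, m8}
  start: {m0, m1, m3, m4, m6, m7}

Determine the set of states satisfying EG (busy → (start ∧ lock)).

{m0, m3, m4}

Sat(start ∧ lock) = {m1, m3}
Sat(busy → (start ∧ lock)) = {m0, m1, m3, m4, m8}
EG (busy → (start ∧ lock)): greatest fixpoint, start Z0 = {m0, m1, m3, m4, m8}, keep only states in Sat with some successor in Z. Z1 = {m0, m3, m4}; fixed.
Sat(EG (busy → (start ∧ lock))) = {m0, m3, m4}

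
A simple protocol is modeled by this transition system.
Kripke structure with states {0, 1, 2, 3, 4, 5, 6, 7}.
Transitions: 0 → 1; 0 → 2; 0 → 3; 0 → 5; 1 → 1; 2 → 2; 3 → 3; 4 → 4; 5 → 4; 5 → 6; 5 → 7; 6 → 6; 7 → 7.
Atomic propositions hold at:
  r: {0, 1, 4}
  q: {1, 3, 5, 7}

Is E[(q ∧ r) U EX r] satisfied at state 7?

Sat(q ∧ r) = {1}
Sat(EX r) = {s : some successor in {0, 1, 4}} = {0, 1, 4, 5}
E[(q ∧ r) U EX r]: least fixpoint, start Z0 = Sat(EX r) = {0, 1, 4, 5}, add states in Sat(q ∧ r) with some successor in Z. Already a fixed point.
Sat(E[(q ∧ r) U EX r]) = {0, 1, 4, 5}
7 ∉ Sat(E[(q ∧ r) U EX r]) = {0, 1, 4, 5}, so the formula does not hold at 7.

No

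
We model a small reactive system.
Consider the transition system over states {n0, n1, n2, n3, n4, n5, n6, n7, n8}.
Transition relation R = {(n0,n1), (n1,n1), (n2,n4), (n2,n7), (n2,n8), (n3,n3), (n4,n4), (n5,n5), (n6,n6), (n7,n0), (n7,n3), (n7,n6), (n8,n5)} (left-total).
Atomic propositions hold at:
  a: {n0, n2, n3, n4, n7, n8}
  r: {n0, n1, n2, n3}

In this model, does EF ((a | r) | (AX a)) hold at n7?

Sat(a | r) = {n0, n1, n2, n3, n4, n7, n8}
Sat(AX a) = {s : every successor in {n0, n2, n3, n4, n7, n8}} = {n2, n3, n4}
Sat((a | r) | (AX a)) = {n0, n1, n2, n3, n4, n7, n8}
EF ((a | r) | (AX a)): least fixpoint, start Z0 = {n0, n1, n2, n3, n4, n7, n8}, add states with some successor in Z. Already a fixed point.
Sat(EF ((a | r) | (AX a))) = {n0, n1, n2, n3, n4, n7, n8}
n7 ∈ Sat(EF ((a | r) | (AX a))) = {n0, n1, n2, n3, n4, n7, n8}, so the formula holds at n7.

Yes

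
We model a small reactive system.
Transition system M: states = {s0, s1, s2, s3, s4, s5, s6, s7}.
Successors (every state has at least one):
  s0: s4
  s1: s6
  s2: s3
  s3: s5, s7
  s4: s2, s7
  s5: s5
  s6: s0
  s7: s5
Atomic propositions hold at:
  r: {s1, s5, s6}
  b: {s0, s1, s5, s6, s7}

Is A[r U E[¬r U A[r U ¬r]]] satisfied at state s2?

Yes

Sat(¬r) = {s0, s2, s3, s4, s7}
A[r U ¬r]: least fixpoint, start Z0 = Sat(¬r) = {s0, s2, s3, s4, s7}, add states in Sat(r) with every successor in Z. Z1 = {s0, s2, s3, s4, s6, s7}; Z2 = {s0, s1, s2, s3, s4, s6, s7}; fixed.
Sat(A[r U ¬r]) = {s0, s1, s2, s3, s4, s6, s7}
E[¬r U A[r U ¬r]]: least fixpoint, start Z0 = Sat(A[r U ¬r]) = {s0, s1, s2, s3, s4, s6, s7}, add states in Sat(¬r) with some successor in Z. Already a fixed point.
Sat(E[¬r U A[r U ¬r]]) = {s0, s1, s2, s3, s4, s6, s7}
A[r U E[¬r U A[r U ¬r]]]: least fixpoint, start Z0 = Sat(E[¬r U A[r U ¬r]]) = {s0, s1, s2, s3, s4, s6, s7}, add states in Sat(r) with every successor in Z. Already a fixed point.
Sat(A[r U E[¬r U A[r U ¬r]]]) = {s0, s1, s2, s3, s4, s6, s7}
s2 ∈ Sat(A[r U E[¬r U A[r U ¬r]]]) = {s0, s1, s2, s3, s4, s6, s7}, so the formula holds at s2.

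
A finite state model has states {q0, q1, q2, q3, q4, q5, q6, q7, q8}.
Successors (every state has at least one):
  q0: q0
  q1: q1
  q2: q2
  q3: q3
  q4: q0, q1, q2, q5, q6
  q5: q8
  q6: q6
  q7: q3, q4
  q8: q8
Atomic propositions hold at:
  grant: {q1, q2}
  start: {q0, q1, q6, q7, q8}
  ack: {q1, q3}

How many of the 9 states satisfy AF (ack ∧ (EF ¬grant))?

1

Sat(¬grant) = {q0, q3, q4, q5, q6, q7, q8}
EF ¬grant: least fixpoint, start Z0 = {q0, q3, q4, q5, q6, q7, q8}, add states with some successor in Z. Already a fixed point.
Sat(EF ¬grant) = {q0, q3, q4, q5, q6, q7, q8}
Sat(ack ∧ (EF ¬grant)) = {q3}
AF (ack ∧ (EF ¬grant)): least fixpoint, start Z0 = {q3}, add states with every successor in Z. Already a fixed point.
Sat(AF (ack ∧ (EF ¬grant))) = {q3}
|Sat(AF (ack ∧ (EF ¬grant)))| = |{q3}| = 1.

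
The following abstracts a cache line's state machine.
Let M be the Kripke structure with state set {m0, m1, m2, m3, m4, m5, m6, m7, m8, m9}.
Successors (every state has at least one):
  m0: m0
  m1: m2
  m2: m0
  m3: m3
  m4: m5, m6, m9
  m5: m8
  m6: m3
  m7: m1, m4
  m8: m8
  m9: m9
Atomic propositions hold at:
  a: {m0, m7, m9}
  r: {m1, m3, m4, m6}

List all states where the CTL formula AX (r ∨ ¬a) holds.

Sat(¬a) = {m1, m2, m3, m4, m5, m6, m8}
Sat(r ∨ ¬a) = {m1, m2, m3, m4, m5, m6, m8}
Sat(AX (r ∨ ¬a)) = {s : every successor in {m1, m2, m3, m4, m5, m6, m8}} = {m1, m3, m5, m6, m7, m8}

{m1, m3, m5, m6, m7, m8}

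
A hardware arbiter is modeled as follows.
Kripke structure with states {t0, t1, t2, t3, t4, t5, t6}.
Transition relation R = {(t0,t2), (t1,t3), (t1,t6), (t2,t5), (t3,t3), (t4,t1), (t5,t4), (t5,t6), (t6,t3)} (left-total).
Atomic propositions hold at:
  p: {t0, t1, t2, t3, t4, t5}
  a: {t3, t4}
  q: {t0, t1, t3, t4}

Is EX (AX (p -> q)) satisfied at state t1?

Sat(p -> q) = {t0, t1, t3, t4, t6}
Sat(AX (p -> q)) = {s : every successor in {t0, t1, t3, t4, t6}} = {t1, t3, t4, t5, t6}
Sat(EX (AX (p -> q))) = {s : some successor in {t1, t3, t4, t5, t6}} = {t1, t2, t3, t4, t5, t6}
t1 ∈ Sat(EX (AX (p -> q))) = {t1, t2, t3, t4, t5, t6}, so the formula holds at t1.

Yes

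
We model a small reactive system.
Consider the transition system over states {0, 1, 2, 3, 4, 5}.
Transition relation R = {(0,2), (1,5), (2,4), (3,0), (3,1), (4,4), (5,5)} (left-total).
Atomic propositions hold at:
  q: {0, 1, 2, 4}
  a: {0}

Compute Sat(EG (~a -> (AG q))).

{0, 2, 4}

Sat(~a) = {1, 2, 3, 4, 5}
AG q: greatest fixpoint, start Z0 = {0, 1, 2, 4}, keep only states in Sat with every successor in Z. Z1 = {0, 2, 4}; fixed.
Sat(AG q) = {0, 2, 4}
Sat(~a -> (AG q)) = {0, 2, 4}
EG (~a -> (AG q)): greatest fixpoint, start Z0 = {0, 2, 4}, keep only states in Sat with some successor in Z. Already a fixed point.
Sat(EG (~a -> (AG q))) = {0, 2, 4}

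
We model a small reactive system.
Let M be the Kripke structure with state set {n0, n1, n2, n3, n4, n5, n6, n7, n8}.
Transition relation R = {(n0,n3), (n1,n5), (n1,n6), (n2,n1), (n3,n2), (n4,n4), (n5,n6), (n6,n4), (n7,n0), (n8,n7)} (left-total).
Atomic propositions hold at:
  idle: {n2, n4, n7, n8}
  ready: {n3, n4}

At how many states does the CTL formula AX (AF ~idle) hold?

7

Sat(~idle) = {n0, n1, n3, n5, n6}
AF ~idle: least fixpoint, start Z0 = {n0, n1, n3, n5, n6}, add states with every successor in Z. Z1 = {n0, n1, n2, n3, n5, n6, n7}; Z2 = {n0, n1, n2, n3, n5, n6, n7, n8}; fixed.
Sat(AF ~idle) = {n0, n1, n2, n3, n5, n6, n7, n8}
Sat(AX (AF ~idle)) = {s : every successor in {n0, n1, n2, n3, n5, n6, n7, n8}} = {n0, n1, n2, n3, n5, n7, n8}
|Sat(AX (AF ~idle))| = |{n0, n1, n2, n3, n5, n7, n8}| = 7.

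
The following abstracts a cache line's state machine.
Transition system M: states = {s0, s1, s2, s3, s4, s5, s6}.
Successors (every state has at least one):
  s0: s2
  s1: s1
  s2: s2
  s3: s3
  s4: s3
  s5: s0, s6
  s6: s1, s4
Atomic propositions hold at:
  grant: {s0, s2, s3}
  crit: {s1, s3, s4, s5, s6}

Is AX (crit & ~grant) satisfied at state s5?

No

Sat(~grant) = {s1, s4, s5, s6}
Sat(crit & ~grant) = {s1, s4, s5, s6}
Sat(AX (crit & ~grant)) = {s : every successor in {s1, s4, s5, s6}} = {s1, s6}
s5 ∉ Sat(AX (crit & ~grant)) = {s1, s6}, so the formula does not hold at s5.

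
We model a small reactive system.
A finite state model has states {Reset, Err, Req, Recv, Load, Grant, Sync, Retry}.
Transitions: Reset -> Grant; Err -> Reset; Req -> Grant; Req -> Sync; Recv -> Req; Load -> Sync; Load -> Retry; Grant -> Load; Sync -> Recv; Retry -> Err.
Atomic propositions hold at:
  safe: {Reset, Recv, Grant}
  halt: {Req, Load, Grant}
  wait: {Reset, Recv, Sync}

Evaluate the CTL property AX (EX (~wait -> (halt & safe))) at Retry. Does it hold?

Sat(~wait) = {Err, Req, Load, Grant, Retry}
Sat(halt & safe) = {Grant}
Sat(~wait -> (halt & safe)) = {Reset, Recv, Grant, Sync}
Sat(EX (~wait -> (halt & safe))) = {s : some successor in {Reset, Recv, Grant, Sync}} = {Reset, Err, Req, Load, Sync}
Sat(AX (EX (~wait -> (halt & safe)))) = {s : every successor in {Reset, Err, Req, Load, Sync}} = {Err, Recv, Grant, Retry}
Retry ∈ Sat(AX (EX (~wait -> (halt & safe)))) = {Err, Recv, Grant, Retry}, so the formula holds at Retry.

Yes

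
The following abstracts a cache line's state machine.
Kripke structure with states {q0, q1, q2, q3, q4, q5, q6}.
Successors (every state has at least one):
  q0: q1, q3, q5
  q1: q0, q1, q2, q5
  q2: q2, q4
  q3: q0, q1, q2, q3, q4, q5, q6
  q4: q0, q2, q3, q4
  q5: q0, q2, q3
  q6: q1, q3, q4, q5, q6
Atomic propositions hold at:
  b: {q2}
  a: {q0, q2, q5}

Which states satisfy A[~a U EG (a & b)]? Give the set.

Sat(~a) = {q1, q3, q4, q6}
Sat(a & b) = {q2}
EG (a & b): greatest fixpoint, start Z0 = {q2}, keep only states in Sat with some successor in Z. Already a fixed point.
Sat(EG (a & b)) = {q2}
A[~a U EG (a & b)]: least fixpoint, start Z0 = Sat(EG (a & b)) = {q2}, add states in Sat(~a) with every successor in Z. Already a fixed point.
Sat(A[~a U EG (a & b)]) = {q2}

{q2}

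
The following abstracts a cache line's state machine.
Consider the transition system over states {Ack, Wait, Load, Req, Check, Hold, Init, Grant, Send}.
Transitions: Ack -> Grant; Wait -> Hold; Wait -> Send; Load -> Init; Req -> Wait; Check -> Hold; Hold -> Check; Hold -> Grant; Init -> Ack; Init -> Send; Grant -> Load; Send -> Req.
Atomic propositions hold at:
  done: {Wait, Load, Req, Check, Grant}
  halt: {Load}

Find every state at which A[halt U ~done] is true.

{Ack, Load, Hold, Init, Send}

Sat(~done) = {Ack, Hold, Init, Send}
A[halt U ~done]: least fixpoint, start Z0 = Sat(~done) = {Ack, Hold, Init, Send}, add states in Sat(halt) with every successor in Z. Z1 = {Ack, Load, Hold, Init, Send}; fixed.
Sat(A[halt U ~done]) = {Ack, Load, Hold, Init, Send}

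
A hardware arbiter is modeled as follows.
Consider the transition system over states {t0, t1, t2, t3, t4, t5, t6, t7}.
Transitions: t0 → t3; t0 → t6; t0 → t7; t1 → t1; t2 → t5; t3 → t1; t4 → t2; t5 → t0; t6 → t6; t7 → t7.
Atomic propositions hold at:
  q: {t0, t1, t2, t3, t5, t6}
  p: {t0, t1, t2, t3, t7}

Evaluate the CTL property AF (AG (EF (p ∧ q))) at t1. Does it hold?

Sat(p ∧ q) = {t0, t1, t2, t3}
EF (p ∧ q): least fixpoint, start Z0 = {t0, t1, t2, t3}, add states with some successor in Z. Z1 = {t0, t1, t2, t3, t4, t5}; fixed.
Sat(EF (p ∧ q)) = {t0, t1, t2, t3, t4, t5}
AG (EF (p ∧ q)): greatest fixpoint, start Z0 = {t0, t1, t2, t3, t4, t5}, keep only states in Sat with every successor in Z. Z1 = {t1, t2, t3, t4, t5}; Z2 = {t1, t2, t3, t4}; Z3 = {t1, t3, t4}; Z4 = {t1, t3}; fixed.
Sat(AG (EF (p ∧ q))) = {t1, t3}
AF (AG (EF (p ∧ q))): least fixpoint, start Z0 = {t1, t3}, add states with every successor in Z. Already a fixed point.
Sat(AF (AG (EF (p ∧ q)))) = {t1, t3}
t1 ∈ Sat(AF (AG (EF (p ∧ q)))) = {t1, t3}, so the formula holds at t1.

Yes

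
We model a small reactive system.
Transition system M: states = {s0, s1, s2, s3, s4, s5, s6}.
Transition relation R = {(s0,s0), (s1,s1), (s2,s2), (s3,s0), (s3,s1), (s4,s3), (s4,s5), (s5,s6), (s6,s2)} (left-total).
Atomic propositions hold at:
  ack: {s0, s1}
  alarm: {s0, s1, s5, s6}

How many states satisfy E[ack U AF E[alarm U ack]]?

3

E[alarm U ack]: least fixpoint, start Z0 = Sat(ack) = {s0, s1}, add states in Sat(alarm) with some successor in Z. Already a fixed point.
Sat(E[alarm U ack]) = {s0, s1}
AF E[alarm U ack]: least fixpoint, start Z0 = {s0, s1}, add states with every successor in Z. Z1 = {s0, s1, s3}; fixed.
Sat(AF E[alarm U ack]) = {s0, s1, s3}
E[ack U AF E[alarm U ack]]: least fixpoint, start Z0 = Sat(AF E[alarm U ack]) = {s0, s1, s3}, add states in Sat(ack) with some successor in Z. Already a fixed point.
Sat(E[ack U AF E[alarm U ack]]) = {s0, s1, s3}
|Sat(E[ack U AF E[alarm U ack]])| = |{s0, s1, s3}| = 3.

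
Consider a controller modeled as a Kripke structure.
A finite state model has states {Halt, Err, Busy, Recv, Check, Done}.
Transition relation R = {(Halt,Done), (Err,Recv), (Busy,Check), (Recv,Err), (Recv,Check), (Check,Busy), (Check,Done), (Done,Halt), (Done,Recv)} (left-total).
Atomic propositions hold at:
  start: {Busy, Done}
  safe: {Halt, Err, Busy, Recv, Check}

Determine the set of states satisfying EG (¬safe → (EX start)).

Sat(¬safe) = {Done}
Sat(EX start) = {s : some successor in {Busy, Done}} = {Halt, Check}
Sat(¬safe → (EX start)) = {Halt, Err, Busy, Recv, Check}
EG (¬safe → (EX start)): greatest fixpoint, start Z0 = {Halt, Err, Busy, Recv, Check}, keep only states in Sat with some successor in Z. Z1 = {Err, Busy, Recv, Check}; fixed.
Sat(EG (¬safe → (EX start))) = {Err, Busy, Recv, Check}

{Err, Busy, Recv, Check}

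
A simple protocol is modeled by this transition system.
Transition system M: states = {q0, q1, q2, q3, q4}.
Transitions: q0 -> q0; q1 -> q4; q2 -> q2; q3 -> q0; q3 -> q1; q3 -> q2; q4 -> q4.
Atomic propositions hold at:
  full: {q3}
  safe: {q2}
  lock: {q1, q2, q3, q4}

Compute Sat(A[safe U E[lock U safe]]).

{q2, q3}

E[lock U safe]: least fixpoint, start Z0 = Sat(safe) = {q2}, add states in Sat(lock) with some successor in Z. Z1 = {q2, q3}; fixed.
Sat(E[lock U safe]) = {q2, q3}
A[safe U E[lock U safe]]: least fixpoint, start Z0 = Sat(E[lock U safe]) = {q2, q3}, add states in Sat(safe) with every successor in Z. Already a fixed point.
Sat(A[safe U E[lock U safe]]) = {q2, q3}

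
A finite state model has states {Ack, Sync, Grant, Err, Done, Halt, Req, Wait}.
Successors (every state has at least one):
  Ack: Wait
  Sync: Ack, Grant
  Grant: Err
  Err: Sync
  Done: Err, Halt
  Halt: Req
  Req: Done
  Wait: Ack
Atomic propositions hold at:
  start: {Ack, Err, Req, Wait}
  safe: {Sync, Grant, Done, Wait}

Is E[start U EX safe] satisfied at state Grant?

No

Sat(EX safe) = {s : some successor in {Sync, Grant, Done, Wait}} = {Ack, Sync, Err, Req}
E[start U EX safe]: least fixpoint, start Z0 = Sat(EX safe) = {Ack, Sync, Err, Req}, add states in Sat(start) with some successor in Z. Z1 = {Ack, Sync, Err, Req, Wait}; fixed.
Sat(E[start U EX safe]) = {Ack, Sync, Err, Req, Wait}
Grant ∉ Sat(E[start U EX safe]) = {Ack, Sync, Err, Req, Wait}, so the formula does not hold at Grant.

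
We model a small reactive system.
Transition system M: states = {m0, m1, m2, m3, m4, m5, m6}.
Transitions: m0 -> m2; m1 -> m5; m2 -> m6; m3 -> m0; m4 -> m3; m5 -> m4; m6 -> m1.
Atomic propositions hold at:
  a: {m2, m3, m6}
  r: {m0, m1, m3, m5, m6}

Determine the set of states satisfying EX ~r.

{m0, m5}

Sat(~r) = {m2, m4}
Sat(EX ~r) = {s : some successor in {m2, m4}} = {m0, m5}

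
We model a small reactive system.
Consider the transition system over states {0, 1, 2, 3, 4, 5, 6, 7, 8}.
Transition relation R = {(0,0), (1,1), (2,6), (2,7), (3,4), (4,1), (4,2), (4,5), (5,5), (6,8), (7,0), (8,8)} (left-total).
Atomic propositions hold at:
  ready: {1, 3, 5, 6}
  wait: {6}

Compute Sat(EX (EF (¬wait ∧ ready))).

{1, 3, 4, 5}

Sat(¬wait) = {0, 1, 2, 3, 4, 5, 7, 8}
Sat(¬wait ∧ ready) = {1, 3, 5}
EF (¬wait ∧ ready): least fixpoint, start Z0 = {1, 3, 5}, add states with some successor in Z. Z1 = {1, 3, 4, 5}; fixed.
Sat(EF (¬wait ∧ ready)) = {1, 3, 4, 5}
Sat(EX (EF (¬wait ∧ ready))) = {s : some successor in {1, 3, 4, 5}} = {1, 3, 4, 5}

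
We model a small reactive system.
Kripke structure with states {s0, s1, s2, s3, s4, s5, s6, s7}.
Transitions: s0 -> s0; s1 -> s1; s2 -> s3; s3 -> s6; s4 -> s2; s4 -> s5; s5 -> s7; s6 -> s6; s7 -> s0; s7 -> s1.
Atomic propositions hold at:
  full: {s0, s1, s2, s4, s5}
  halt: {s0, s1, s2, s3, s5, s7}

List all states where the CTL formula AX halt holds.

{s0, s1, s2, s4, s5, s7}

Sat(AX halt) = {s : every successor in {s0, s1, s2, s3, s5, s7}} = {s0, s1, s2, s4, s5, s7}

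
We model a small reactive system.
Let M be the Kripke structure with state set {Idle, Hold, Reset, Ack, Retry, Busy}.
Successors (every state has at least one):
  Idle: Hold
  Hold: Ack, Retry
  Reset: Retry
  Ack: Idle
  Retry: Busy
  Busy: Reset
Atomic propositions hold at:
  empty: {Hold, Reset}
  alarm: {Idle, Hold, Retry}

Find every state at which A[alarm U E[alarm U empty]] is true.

E[alarm U empty]: least fixpoint, start Z0 = Sat(empty) = {Hold, Reset}, add states in Sat(alarm) with some successor in Z. Z1 = {Idle, Hold, Reset}; fixed.
Sat(E[alarm U empty]) = {Idle, Hold, Reset}
A[alarm U E[alarm U empty]]: least fixpoint, start Z0 = Sat(E[alarm U empty]) = {Idle, Hold, Reset}, add states in Sat(alarm) with every successor in Z. Already a fixed point.
Sat(A[alarm U E[alarm U empty]]) = {Idle, Hold, Reset}

{Idle, Hold, Reset}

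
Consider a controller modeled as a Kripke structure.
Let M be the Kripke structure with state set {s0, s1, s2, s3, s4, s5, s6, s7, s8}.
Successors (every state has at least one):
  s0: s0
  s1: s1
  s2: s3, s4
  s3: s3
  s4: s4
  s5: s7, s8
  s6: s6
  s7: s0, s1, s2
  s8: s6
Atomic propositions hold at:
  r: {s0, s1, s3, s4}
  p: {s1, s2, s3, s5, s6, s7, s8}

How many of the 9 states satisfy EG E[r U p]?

7

E[r U p]: least fixpoint, start Z0 = Sat(p) = {s1, s2, s3, s5, s6, s7, s8}, add states in Sat(r) with some successor in Z. Already a fixed point.
Sat(E[r U p]) = {s1, s2, s3, s5, s6, s7, s8}
EG E[r U p]: greatest fixpoint, start Z0 = {s1, s2, s3, s5, s6, s7, s8}, keep only states in Sat with some successor in Z. Already a fixed point.
Sat(EG E[r U p]) = {s1, s2, s3, s5, s6, s7, s8}
|Sat(EG E[r U p])| = |{s1, s2, s3, s5, s6, s7, s8}| = 7.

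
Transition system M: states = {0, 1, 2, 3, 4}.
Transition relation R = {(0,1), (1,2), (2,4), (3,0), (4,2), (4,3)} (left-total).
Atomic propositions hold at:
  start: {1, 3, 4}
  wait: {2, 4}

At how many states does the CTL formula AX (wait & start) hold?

Sat(wait & start) = {4}
Sat(AX (wait & start)) = {s : every successor in {4}} = {2}
|Sat(AX (wait & start))| = |{2}| = 1.

1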